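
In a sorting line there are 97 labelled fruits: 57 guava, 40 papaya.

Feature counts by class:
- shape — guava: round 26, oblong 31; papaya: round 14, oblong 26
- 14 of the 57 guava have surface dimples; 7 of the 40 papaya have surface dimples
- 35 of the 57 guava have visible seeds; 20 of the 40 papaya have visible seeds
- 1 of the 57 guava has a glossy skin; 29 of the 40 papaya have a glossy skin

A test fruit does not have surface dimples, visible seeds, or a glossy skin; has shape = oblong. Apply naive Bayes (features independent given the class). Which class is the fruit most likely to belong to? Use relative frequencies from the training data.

guava

guava: (57/97) × (31/57) × (43/57) × (22/57) × (56/57) ≈ 0.0914207
papaya: (40/97) × (26/40) × (33/40) × (20/40) × (11/40) ≈ 0.0304059
Highest score → guava.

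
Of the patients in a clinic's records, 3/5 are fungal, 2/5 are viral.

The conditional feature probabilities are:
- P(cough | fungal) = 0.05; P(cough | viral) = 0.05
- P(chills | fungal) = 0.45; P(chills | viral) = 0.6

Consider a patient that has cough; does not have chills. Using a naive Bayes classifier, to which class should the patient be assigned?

fungal: 0.6 × 0.05 × (1−0.45) = 0.0165
viral: 0.4 × 0.05 × (1−0.6) = 0.008
Highest score → fungal.

fungal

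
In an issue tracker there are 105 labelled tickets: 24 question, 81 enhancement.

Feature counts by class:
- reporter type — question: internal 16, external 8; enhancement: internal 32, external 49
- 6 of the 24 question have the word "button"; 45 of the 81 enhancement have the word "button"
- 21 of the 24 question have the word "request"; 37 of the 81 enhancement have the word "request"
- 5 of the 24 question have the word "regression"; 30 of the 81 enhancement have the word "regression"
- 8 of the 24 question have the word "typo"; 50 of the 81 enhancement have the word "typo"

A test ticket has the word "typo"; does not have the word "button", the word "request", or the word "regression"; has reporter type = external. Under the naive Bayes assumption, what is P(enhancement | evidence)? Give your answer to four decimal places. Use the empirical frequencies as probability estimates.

0.9587

question: (24/105) × (8/24) × (18/24) × (3/24) × (19/24) × (8/24) ≈ 0.00188492
enhancement: (81/105) × (49/81) × (36/81) × (44/81) × (51/81) × (50/81) ≈ 0.0437887
P(enhancement | x) = 0.0437887 / 0.04567362 ≈ 0.9587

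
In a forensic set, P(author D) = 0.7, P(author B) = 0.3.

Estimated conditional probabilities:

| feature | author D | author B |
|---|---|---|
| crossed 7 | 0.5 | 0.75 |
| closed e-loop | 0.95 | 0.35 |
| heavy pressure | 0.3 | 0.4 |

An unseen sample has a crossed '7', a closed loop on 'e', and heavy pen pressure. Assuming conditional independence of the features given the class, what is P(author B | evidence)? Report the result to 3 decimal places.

0.240

author D: 0.7 × 0.5 × 0.95 × 0.3 = 0.09975
author B: 0.3 × 0.75 × 0.35 × 0.4 = 0.0315
P(author B | x) = 0.0315 / 0.13125 ≈ 0.240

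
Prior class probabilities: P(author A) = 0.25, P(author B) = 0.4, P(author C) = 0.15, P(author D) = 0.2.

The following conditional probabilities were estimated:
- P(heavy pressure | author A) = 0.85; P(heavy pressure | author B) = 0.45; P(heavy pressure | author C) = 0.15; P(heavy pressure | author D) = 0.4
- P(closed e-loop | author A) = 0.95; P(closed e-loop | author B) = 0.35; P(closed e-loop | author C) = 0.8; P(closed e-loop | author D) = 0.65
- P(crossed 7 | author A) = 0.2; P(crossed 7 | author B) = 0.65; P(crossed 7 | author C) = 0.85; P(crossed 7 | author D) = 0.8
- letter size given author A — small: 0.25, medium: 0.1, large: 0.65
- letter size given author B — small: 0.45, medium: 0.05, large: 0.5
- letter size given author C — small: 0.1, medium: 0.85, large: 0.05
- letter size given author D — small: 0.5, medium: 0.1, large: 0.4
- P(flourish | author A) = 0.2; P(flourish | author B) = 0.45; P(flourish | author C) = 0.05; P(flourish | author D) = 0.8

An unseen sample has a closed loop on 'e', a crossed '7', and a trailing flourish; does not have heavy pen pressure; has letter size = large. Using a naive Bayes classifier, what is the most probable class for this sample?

author A: 0.25 × (1−0.85) × 0.95 × 0.2 × 0.65 × 0.2 = 0.00092625
author B: 0.4 × (1−0.45) × 0.35 × 0.65 × 0.5 × 0.45 = 0.01126125
author C: 0.15 × (1−0.15) × 0.8 × 0.85 × 0.05 × 0.05 = 0.00021675
author D: 0.2 × (1−0.4) × 0.65 × 0.8 × 0.4 × 0.8 = 0.019968
Highest score → author D.

author D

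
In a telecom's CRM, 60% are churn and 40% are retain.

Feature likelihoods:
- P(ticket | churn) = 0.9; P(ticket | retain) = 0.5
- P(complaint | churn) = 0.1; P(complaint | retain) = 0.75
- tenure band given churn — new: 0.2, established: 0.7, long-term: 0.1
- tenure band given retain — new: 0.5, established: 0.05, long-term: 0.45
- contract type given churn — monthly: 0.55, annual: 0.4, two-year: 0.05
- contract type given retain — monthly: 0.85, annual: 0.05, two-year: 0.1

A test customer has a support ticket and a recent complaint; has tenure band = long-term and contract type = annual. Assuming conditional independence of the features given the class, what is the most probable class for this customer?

churn: 0.6 × 0.9 × 0.1 × 0.1 × 0.4 = 0.00216
retain: 0.4 × 0.5 × 0.75 × 0.45 × 0.05 = 0.003375
Highest score → retain.

retain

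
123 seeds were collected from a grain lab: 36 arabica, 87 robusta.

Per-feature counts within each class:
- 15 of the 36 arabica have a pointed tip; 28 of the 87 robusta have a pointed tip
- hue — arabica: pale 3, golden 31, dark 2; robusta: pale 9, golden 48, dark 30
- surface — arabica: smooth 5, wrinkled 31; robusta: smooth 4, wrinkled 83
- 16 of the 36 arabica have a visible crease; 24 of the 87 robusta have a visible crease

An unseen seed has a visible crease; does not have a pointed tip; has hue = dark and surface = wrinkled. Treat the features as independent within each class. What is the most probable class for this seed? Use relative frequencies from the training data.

arabica: (36/123) × (21/36) × (2/36) × (31/36) × (16/36) ≈ 0.0036301
robusta: (87/123) × (59/87) × (30/87) × (83/87) × (24/87) ≈ 0.0435311
Highest score → robusta.

robusta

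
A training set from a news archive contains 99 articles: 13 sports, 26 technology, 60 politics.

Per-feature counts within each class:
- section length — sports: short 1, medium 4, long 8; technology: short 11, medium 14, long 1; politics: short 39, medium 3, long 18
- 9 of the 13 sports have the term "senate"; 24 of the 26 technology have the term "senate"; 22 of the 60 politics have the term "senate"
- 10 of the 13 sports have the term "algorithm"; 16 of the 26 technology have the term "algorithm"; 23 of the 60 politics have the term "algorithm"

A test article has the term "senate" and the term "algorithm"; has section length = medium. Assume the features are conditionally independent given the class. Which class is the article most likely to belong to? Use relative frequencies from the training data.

technology

sports: (13/99) × (4/13) × (9/13) × (10/13) ≈ 0.0215169
technology: (26/99) × (14/26) × (24/26) × (16/26) ≈ 0.0803299
politics: (60/99) × (3/60) × (22/60) × (23/60) ≈ 0.00425926
Highest score → technology.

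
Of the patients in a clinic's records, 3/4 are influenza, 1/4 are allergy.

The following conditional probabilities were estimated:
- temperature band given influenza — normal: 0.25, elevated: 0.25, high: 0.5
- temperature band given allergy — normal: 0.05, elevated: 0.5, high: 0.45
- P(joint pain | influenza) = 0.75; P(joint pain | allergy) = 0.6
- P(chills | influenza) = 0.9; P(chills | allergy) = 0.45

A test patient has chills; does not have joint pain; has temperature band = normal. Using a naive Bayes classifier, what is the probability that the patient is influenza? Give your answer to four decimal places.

influenza: 0.75 × 0.25 × (1−0.75) × 0.9 = 0.0421875
allergy: 0.25 × 0.05 × (1−0.6) × 0.45 = 0.00225
P(influenza | x) = 0.0421875 / 0.0444375 ≈ 0.9494

0.9494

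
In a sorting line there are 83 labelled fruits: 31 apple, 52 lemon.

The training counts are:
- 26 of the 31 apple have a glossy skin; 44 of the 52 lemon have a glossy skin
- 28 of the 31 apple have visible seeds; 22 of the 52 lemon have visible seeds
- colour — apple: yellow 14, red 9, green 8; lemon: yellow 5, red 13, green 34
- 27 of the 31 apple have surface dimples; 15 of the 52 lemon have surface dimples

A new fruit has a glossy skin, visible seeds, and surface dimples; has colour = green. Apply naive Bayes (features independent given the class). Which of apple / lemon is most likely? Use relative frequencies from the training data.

apple: (31/83) × (26/31) × (28/31) × (8/31) × (27/31) ≈ 0.0635949
lemon: (52/83) × (44/52) × (22/52) × (34/52) × (15/52) ≈ 0.0423017
Highest score → apple.

apple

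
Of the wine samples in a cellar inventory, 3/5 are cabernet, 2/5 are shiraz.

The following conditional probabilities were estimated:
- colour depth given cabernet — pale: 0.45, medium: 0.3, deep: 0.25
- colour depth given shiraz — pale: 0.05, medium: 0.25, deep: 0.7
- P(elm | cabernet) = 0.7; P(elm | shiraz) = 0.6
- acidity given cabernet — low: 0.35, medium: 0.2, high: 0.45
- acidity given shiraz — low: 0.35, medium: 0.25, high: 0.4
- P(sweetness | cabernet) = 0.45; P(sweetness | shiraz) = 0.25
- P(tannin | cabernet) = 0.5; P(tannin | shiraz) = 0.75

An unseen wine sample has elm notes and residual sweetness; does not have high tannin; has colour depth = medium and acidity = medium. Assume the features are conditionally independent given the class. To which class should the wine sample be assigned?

cabernet

cabernet: 0.6 × 0.3 × 0.7 × 0.2 × 0.45 × (1−0.5) = 0.00567
shiraz: 0.4 × 0.25 × 0.6 × 0.25 × 0.25 × (1−0.75) = 0.0009375
Highest score → cabernet.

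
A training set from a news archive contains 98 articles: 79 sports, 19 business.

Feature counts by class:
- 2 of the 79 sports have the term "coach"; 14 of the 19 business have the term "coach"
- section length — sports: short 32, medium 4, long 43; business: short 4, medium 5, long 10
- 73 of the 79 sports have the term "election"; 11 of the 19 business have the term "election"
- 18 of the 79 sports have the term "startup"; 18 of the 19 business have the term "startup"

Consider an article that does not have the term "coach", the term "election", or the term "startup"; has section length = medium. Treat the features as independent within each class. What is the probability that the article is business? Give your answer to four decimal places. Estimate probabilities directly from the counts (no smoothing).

0.1131

sports: (79/98) × (77/79) × (4/79) × (6/79) × (61/79) ≈ 0.00233305
business: (19/98) × (5/19) × (5/19) × (8/19) × (1/19) ≈ 0.000297538
P(business | x) = 0.000297538 / 0.002630588 ≈ 0.1131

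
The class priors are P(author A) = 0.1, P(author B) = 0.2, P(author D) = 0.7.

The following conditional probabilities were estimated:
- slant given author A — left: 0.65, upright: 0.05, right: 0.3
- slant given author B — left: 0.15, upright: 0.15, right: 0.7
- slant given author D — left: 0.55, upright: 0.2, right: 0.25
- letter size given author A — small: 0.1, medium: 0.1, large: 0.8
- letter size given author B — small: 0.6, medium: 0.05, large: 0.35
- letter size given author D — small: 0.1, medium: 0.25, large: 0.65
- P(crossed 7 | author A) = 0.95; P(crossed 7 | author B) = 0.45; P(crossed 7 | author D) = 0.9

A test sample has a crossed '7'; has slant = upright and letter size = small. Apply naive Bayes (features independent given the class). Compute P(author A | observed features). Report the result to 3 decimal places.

author A: 0.1 × 0.05 × 0.1 × 0.95 = 0.000475
author B: 0.2 × 0.15 × 0.6 × 0.45 = 0.0081
author D: 0.7 × 0.2 × 0.1 × 0.9 = 0.0126
P(author A | x) = 0.000475 / 0.021175 ≈ 0.022

0.022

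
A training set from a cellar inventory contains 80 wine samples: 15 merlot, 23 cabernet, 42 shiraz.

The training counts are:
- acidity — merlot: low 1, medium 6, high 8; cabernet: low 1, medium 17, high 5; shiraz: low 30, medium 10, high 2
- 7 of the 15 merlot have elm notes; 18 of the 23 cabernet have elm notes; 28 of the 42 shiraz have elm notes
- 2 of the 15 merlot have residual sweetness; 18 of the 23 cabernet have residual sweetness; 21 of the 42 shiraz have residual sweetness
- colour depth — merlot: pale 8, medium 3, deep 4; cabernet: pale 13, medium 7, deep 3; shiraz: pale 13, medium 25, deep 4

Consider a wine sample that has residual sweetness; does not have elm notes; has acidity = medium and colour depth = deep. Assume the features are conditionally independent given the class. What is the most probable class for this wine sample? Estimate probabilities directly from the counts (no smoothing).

merlot: (15/80) × (6/15) × (8/15) × (2/15) × (4/15) ≈ 0.00142222
cabernet: (23/80) × (17/23) × (5/23) × (18/23) × (3/23) ≈ 0.00471562
shiraz: (42/80) × (10/42) × (14/42) × (21/42) × (4/42) ≈ 0.00198413
Highest score → cabernet.

cabernet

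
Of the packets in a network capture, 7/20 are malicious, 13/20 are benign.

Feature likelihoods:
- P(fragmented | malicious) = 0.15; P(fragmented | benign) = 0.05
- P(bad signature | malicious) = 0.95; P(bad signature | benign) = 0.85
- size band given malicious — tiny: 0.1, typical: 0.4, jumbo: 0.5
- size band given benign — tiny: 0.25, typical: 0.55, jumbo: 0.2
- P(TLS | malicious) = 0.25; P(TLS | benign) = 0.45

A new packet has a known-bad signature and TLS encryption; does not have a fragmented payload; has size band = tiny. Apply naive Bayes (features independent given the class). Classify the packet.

malicious: 0.35 × (1−0.15) × 0.95 × 0.1 × 0.25 = 0.007065625
benign: 0.65 × (1−0.05) × 0.85 × 0.25 × 0.45 = 0.0590484375
Highest score → benign.

benign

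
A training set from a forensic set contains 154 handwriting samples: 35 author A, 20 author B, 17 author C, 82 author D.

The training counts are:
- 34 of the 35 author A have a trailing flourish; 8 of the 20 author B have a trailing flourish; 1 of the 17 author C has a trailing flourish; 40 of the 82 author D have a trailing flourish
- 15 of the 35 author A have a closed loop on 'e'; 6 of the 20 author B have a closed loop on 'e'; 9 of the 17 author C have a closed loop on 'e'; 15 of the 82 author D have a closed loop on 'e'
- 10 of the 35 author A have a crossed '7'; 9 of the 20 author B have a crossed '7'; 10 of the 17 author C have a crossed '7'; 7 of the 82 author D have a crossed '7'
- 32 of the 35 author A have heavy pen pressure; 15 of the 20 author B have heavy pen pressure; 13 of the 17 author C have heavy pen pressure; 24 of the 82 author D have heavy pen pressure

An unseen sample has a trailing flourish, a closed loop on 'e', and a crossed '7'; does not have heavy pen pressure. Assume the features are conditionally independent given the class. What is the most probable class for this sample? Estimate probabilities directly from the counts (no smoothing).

author D

author A: (35/154) × (34/35) × (15/35) × (10/35) × (3/35) ≈ 0.00231722
author B: (20/154) × (8/20) × (6/20) × (9/20) × (5/20) ≈ 0.00175325
author C: (17/154) × (1/17) × (9/17) × (10/17) × (4/17) ≈ 0.000475812
author D: (82/154) × (40/82) × (15/82) × (7/82) × (58/82) ≈ 0.0028689
Highest score → author D.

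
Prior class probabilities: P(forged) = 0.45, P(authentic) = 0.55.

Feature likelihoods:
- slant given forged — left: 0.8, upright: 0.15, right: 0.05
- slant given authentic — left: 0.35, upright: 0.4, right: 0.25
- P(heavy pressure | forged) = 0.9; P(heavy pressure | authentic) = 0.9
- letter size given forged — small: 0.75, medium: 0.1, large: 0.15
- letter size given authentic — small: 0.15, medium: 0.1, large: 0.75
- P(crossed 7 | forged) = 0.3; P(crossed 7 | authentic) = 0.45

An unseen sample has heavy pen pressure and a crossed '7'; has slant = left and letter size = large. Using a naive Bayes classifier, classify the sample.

forged: 0.45 × 0.8 × 0.9 × 0.15 × 0.3 = 0.01458
authentic: 0.55 × 0.35 × 0.9 × 0.75 × 0.45 = 0.058471875
Highest score → authentic.

authentic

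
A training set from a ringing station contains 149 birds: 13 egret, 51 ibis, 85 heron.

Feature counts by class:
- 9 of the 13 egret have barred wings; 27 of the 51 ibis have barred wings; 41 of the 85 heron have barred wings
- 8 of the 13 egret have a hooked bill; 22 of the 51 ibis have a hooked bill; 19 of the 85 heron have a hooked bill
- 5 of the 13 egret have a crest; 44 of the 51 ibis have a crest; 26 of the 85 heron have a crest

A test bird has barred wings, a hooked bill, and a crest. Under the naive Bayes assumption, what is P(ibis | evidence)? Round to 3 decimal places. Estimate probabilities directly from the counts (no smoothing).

egret: (13/149) × (9/13) × (8/13) × (5/13) ≈ 0.0142965
ibis: (51/149) × (27/51) × (22/51) × (44/51) ≈ 0.0674392
heron: (85/149) × (41/85) × (19/85) × (26/85) ≈ 0.0188142
P(ibis | x) = 0.0674392 / 0.1005499 ≈ 0.671

0.671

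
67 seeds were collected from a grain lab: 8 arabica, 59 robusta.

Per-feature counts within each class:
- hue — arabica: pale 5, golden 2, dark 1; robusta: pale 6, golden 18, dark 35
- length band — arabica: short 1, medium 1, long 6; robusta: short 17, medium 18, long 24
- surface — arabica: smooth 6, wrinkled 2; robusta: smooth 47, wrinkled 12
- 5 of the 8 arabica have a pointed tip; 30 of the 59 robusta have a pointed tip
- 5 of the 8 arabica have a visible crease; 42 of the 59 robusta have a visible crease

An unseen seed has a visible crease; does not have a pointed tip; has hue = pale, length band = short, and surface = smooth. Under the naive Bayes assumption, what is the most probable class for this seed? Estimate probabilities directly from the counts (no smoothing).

arabica: (8/67) × (5/8) × (1/8) × (6/8) × (3/8) × (5/8) ≈ 0.00163975
robusta: (59/67) × (6/59) × (17/59) × (47/59) × (29/59) × (42/59) ≈ 0.00719221
Highest score → robusta.

robusta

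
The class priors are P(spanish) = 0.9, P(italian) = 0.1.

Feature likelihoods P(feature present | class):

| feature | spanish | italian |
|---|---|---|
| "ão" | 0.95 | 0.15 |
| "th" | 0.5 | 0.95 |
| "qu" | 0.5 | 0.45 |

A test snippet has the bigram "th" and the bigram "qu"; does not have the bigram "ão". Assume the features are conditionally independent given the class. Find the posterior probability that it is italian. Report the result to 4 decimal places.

spanish: 0.9 × (1−0.95) × 0.5 × 0.5 = 0.01125
italian: 0.1 × (1−0.15) × 0.95 × 0.45 = 0.0363375
P(italian | x) = 0.0363375 / 0.0475875 ≈ 0.7636

0.7636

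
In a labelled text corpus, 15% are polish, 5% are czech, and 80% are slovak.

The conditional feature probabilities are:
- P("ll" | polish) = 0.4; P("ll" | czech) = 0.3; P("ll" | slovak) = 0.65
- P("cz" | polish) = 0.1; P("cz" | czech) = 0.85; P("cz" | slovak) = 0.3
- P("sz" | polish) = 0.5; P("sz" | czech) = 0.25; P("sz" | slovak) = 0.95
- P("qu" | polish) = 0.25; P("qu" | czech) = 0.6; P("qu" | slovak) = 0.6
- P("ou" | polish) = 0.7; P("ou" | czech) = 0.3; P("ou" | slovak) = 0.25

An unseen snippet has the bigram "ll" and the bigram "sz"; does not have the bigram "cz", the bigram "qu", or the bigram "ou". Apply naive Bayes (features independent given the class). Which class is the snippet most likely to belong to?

polish: 0.15 × 0.4 × (1−0.1) × 0.5 × (1−0.25) × (1−0.7) = 0.006075
czech: 0.05 × 0.3 × (1−0.85) × 0.25 × (1−0.6) × (1−0.3) = 0.0001575
slovak: 0.8 × 0.65 × (1−0.3) × 0.95 × (1−0.6) × (1−0.25) = 0.10374
Highest score → slovak.

slovak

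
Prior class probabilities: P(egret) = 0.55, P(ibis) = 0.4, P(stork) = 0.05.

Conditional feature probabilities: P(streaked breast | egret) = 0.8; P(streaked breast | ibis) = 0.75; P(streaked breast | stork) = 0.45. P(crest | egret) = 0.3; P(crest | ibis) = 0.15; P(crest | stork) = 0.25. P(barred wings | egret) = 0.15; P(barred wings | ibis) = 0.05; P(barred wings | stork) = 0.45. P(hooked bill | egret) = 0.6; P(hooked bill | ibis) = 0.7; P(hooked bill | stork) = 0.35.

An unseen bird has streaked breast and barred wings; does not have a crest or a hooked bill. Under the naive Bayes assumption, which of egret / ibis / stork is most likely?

egret: 0.55 × 0.8 × (1−0.3) × 0.15 × (1−0.6) = 0.01848
ibis: 0.4 × 0.75 × (1−0.15) × 0.05 × (1−0.7) = 0.003825
stork: 0.05 × 0.45 × (1−0.25) × 0.45 × (1−0.35) = 0.0049359375
Highest score → egret.

egret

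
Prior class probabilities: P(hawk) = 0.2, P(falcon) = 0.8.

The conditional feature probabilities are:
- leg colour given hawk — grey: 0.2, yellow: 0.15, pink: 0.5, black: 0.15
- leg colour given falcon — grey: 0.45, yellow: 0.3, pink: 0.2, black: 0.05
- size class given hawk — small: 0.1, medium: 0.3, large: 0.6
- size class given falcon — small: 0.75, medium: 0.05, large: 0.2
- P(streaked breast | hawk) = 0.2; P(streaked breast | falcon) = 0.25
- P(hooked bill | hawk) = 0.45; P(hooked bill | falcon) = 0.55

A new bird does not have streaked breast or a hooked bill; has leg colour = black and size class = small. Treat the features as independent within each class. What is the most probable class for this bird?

hawk: 0.2 × 0.15 × 0.1 × (1−0.2) × (1−0.45) = 0.00132
falcon: 0.8 × 0.05 × 0.75 × (1−0.25) × (1−0.55) = 0.010125
Highest score → falcon.

falcon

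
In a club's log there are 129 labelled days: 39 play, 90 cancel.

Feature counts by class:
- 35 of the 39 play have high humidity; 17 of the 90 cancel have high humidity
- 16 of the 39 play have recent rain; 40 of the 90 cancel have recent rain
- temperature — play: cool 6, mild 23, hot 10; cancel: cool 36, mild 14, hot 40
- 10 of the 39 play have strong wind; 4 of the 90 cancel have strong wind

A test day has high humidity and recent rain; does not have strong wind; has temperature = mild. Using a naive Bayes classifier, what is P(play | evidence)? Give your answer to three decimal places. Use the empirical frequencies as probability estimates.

play: (39/129) × (35/39) × (16/39) × (23/39) × (29/39) ≈ 0.0488124
cancel: (90/129) × (17/90) × (40/90) × (14/90) × (86/90) ≈ 0.00870599
P(play | x) = 0.0488124 / 0.05751839 ≈ 0.849

0.849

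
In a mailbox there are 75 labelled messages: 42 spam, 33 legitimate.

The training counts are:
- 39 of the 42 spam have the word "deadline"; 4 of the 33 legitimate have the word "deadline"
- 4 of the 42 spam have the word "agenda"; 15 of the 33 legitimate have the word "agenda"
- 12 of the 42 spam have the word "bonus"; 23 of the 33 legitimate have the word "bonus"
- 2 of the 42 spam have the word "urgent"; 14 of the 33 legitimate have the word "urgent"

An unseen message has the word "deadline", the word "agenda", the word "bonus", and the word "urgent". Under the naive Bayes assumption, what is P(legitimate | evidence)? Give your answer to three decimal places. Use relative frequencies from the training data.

0.914

spam: (42/75) × (39/42) × (4/42) × (12/42) × (2/42) ≈ 0.000673793
legitimate: (33/75) × (4/33) × (15/33) × (23/33) × (14/33) ≈ 0.0071681
P(legitimate | x) = 0.0071681 / 0.007841893 ≈ 0.914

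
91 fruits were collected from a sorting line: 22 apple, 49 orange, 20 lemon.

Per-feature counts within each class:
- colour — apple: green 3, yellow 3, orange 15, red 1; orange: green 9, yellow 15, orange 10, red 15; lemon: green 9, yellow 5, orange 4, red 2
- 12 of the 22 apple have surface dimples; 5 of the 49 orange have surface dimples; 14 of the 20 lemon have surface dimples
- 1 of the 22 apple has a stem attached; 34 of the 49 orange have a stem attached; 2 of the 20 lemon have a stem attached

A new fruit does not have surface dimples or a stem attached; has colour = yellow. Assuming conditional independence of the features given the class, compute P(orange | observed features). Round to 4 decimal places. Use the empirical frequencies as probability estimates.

apple: (22/91) × (3/22) × (10/22) × (21/22) ≈ 0.0143039
orange: (49/91) × (15/49) × (44/49) × (15/49) ≈ 0.0453108
lemon: (20/91) × (5/20) × (6/20) × (18/20) ≈ 0.0148352
P(orange | x) = 0.0453108 / 0.0744499 ≈ 0.6086

0.6086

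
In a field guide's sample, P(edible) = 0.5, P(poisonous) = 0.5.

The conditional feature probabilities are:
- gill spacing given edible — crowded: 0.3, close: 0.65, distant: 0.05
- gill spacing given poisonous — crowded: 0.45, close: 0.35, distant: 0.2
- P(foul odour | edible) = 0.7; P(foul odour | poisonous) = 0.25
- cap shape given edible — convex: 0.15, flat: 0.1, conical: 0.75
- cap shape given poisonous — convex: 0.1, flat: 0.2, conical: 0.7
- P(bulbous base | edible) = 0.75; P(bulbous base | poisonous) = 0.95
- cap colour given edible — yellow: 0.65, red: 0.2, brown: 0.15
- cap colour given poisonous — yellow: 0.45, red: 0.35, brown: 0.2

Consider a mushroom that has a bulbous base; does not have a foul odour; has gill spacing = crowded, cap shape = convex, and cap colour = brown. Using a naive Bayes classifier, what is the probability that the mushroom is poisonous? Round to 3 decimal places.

edible: 0.5 × 0.3 × (1−0.7) × 0.15 × 0.75 × 0.15 = 0.000759375
poisonous: 0.5 × 0.45 × (1−0.25) × 0.1 × 0.95 × 0.2 = 0.00320625
P(poisonous | x) = 0.00320625 / 0.003965625 ≈ 0.809

0.809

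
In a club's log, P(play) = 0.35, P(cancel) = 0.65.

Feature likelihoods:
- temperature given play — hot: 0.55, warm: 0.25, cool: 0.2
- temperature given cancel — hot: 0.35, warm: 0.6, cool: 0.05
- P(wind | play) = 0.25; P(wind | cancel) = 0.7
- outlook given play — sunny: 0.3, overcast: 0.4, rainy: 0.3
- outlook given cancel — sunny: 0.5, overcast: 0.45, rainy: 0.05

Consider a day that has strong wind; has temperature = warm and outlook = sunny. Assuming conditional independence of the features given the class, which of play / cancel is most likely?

cancel

play: 0.35 × 0.25 × 0.25 × 0.3 = 0.0065625
cancel: 0.65 × 0.6 × 0.7 × 0.5 = 0.1365
Highest score → cancel.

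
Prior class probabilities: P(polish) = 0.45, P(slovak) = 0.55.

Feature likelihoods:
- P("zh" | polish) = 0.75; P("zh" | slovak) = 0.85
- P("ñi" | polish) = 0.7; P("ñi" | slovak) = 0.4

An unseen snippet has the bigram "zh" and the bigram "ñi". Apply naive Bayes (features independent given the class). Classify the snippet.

polish

polish: 0.45 × 0.75 × 0.7 = 0.23625
slovak: 0.55 × 0.85 × 0.4 = 0.187
Highest score → polish.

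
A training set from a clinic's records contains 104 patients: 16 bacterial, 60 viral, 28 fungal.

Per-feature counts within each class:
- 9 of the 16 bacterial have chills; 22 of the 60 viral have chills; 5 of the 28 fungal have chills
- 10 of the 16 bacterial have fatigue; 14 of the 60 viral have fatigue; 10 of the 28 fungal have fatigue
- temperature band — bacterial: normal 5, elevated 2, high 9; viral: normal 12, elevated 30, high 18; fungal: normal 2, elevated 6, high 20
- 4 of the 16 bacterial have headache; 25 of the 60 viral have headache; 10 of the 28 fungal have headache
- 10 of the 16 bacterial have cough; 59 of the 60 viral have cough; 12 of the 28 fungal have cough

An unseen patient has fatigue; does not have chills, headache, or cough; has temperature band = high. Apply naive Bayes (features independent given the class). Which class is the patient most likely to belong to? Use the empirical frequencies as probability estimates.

bacterial: (16/104) × (7/16) × (10/16) × (9/16) × (12/16) × (6/16) ≈ 0.00665518
viral: (60/104) × (38/60) × (14/60) × (18/60) × (35/60) × (1/60) ≈ 0.000248665
fungal: (28/104) × (23/28) × (10/28) × (20/28) × (18/28) × (16/28) ≈ 0.0207245
Highest score → fungal.

fungal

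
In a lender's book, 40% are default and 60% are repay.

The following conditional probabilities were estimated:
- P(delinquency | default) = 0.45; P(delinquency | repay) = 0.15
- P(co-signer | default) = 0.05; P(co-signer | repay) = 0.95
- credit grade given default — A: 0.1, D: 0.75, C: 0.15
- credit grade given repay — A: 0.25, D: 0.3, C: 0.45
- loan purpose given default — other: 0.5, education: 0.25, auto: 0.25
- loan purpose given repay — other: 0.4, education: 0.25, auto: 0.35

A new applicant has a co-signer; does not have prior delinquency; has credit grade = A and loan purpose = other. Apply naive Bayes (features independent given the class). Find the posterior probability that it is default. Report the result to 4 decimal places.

default: 0.4 × (1−0.45) × 0.05 × 0.1 × 0.5 = 0.00055
repay: 0.6 × (1−0.15) × 0.95 × 0.25 × 0.4 = 0.04845
P(default | x) = 0.00055 / 0.049 ≈ 0.0112

0.0112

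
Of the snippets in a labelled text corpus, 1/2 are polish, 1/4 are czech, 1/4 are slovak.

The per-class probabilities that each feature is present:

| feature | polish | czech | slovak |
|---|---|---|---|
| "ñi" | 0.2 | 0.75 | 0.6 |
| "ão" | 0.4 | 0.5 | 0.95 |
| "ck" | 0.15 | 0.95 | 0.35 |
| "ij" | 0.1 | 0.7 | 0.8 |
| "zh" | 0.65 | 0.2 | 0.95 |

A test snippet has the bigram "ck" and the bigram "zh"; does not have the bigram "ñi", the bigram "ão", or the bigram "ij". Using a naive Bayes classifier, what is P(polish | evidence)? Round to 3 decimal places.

polish: 0.5 × (1−0.2) × (1−0.4) × 0.15 × (1−0.1) × 0.65 = 0.02106
czech: 0.25 × (1−0.75) × (1−0.5) × 0.95 × (1−0.7) × 0.2 = 0.00178125
slovak: 0.25 × (1−0.6) × (1−0.95) × 0.35 × (1−0.8) × 0.95 = 0.0003325
P(polish | x) = 0.02106 / 0.02317375 ≈ 0.909

0.909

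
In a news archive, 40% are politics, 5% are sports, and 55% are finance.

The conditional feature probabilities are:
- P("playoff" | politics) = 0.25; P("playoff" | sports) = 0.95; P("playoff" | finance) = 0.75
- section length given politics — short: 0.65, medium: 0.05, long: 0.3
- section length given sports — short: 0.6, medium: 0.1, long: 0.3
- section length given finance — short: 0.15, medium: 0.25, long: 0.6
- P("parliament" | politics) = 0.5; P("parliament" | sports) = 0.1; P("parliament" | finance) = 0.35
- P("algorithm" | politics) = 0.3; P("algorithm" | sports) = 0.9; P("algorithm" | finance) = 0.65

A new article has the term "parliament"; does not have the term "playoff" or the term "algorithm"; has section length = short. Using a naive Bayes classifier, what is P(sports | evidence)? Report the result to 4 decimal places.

politics: 0.4 × (1−0.25) × 0.65 × 0.5 × (1−0.3) = 0.06825
sports: 0.05 × (1−0.95) × 0.6 × 0.1 × (1−0.9) = 0.000015
finance: 0.55 × (1−0.75) × 0.15 × 0.35 × (1−0.65) = 0.0025265625
P(sports | x) = 0.000015 / 0.0707915625 ≈ 0.0002

0.0002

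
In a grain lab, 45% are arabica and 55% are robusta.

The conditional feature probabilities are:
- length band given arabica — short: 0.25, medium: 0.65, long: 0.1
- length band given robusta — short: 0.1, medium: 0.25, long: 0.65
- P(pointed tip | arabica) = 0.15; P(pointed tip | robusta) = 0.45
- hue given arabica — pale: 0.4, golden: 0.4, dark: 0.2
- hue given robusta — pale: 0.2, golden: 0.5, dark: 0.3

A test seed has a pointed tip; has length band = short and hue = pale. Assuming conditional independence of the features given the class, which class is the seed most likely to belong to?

arabica: 0.45 × 0.25 × 0.15 × 0.4 = 0.00675
robusta: 0.55 × 0.1 × 0.45 × 0.2 = 0.00495
Highest score → arabica.

arabica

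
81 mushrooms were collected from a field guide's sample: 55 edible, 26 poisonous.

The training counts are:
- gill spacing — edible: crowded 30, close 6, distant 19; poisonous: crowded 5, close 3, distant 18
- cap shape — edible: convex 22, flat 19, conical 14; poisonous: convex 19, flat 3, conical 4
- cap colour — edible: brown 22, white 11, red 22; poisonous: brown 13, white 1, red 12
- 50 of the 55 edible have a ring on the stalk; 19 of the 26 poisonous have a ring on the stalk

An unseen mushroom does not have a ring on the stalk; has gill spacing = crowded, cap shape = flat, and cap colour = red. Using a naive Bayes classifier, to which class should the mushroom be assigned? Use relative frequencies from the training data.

edible

edible: (55/81) × (30/55) × (19/55) × (22/55) × (5/55) ≈ 0.00465259
poisonous: (26/81) × (5/26) × (3/26) × (12/26) × (7/26) ≈ 0.000885045
Highest score → edible.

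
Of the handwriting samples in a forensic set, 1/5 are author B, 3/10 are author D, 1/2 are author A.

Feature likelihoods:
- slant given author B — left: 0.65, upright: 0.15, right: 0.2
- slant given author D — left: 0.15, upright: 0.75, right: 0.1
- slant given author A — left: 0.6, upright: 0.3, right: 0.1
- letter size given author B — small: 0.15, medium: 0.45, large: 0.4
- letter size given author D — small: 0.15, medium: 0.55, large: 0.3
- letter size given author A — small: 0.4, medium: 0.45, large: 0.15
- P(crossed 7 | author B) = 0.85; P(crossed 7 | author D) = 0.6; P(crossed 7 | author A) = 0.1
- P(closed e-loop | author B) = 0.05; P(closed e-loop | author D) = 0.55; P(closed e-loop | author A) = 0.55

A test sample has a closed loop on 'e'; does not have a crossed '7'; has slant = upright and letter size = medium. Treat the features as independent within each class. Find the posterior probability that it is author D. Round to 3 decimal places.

0.448

author B: 0.2 × 0.15 × 0.45 × (1−0.85) × 0.05 = 0.00010125
author D: 0.3 × 0.75 × 0.55 × (1−0.6) × 0.55 = 0.027225
author A: 0.5 × 0.3 × 0.45 × (1−0.1) × 0.55 = 0.0334125
P(author D | x) = 0.027225 / 0.06073875 ≈ 0.448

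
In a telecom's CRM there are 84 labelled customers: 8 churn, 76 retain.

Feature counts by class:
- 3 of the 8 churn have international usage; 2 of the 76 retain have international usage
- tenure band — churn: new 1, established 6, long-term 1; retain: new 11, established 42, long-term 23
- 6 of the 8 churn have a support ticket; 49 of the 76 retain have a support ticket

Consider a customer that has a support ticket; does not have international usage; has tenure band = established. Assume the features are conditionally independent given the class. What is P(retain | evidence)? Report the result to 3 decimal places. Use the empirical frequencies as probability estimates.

churn: (8/84) × (5/8) × (6/8) × (6/8) ≈ 0.0334821
retain: (76/84) × (74/76) × (42/76) × (49/76) ≈ 0.313885
P(retain | x) = 0.313885 / 0.3473671 ≈ 0.904

0.904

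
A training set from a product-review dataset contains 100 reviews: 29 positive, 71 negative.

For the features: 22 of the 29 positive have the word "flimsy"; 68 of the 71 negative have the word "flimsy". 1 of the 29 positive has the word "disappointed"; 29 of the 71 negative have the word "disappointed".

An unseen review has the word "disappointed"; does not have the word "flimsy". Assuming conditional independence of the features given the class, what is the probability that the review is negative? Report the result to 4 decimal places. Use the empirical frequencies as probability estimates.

0.8354

positive: (29/100) × (7/29) × (1/29) ≈ 0.00241379
negative: (71/100) × (3/71) × (29/71) ≈ 0.0122535
P(negative | x) = 0.0122535 / 0.01466729 ≈ 0.8354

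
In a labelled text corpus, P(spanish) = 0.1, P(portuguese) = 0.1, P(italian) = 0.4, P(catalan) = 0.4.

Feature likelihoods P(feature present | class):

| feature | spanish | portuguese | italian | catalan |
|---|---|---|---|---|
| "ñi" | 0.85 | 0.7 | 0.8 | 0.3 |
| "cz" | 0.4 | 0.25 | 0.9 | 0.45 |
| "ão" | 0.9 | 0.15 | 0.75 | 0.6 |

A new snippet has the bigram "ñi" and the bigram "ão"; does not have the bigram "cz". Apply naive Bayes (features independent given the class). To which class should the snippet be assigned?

spanish

spanish: 0.1 × 0.85 × (1−0.4) × 0.9 = 0.0459
portuguese: 0.1 × 0.7 × (1−0.25) × 0.15 = 0.007875
italian: 0.4 × 0.8 × (1−0.9) × 0.75 = 0.024
catalan: 0.4 × 0.3 × (1−0.45) × 0.6 = 0.0396
Highest score → spanish.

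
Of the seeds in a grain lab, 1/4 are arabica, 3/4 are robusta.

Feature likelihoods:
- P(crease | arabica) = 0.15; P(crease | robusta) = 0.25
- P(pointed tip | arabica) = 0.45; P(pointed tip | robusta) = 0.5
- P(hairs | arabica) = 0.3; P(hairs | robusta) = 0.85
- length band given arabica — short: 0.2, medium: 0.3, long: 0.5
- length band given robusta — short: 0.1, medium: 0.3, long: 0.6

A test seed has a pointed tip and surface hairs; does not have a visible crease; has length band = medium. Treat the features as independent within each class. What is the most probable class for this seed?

robusta

arabica: 0.25 × (1−0.15) × 0.45 × 0.3 × 0.3 = 0.00860625
robusta: 0.75 × (1−0.25) × 0.5 × 0.85 × 0.3 = 0.07171875
Highest score → robusta.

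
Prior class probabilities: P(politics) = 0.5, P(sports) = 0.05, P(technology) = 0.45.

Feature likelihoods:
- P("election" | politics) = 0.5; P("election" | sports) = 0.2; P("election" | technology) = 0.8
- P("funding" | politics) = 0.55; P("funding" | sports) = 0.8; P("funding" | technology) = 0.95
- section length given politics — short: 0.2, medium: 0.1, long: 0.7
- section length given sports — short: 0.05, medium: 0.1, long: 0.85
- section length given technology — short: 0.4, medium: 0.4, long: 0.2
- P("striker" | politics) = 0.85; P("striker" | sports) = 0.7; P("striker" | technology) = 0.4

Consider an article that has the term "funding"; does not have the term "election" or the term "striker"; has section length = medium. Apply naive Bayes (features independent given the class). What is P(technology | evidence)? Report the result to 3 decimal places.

politics: 0.5 × (1−0.5) × 0.55 × 0.1 × (1−0.85) = 0.0020625
sports: 0.05 × (1−0.2) × 0.8 × 0.1 × (1−0.7) = 0.00096
technology: 0.45 × (1−0.8) × 0.95 × 0.4 × (1−0.4) = 0.02052
P(technology | x) = 0.02052 / 0.0235425 ≈ 0.872

0.872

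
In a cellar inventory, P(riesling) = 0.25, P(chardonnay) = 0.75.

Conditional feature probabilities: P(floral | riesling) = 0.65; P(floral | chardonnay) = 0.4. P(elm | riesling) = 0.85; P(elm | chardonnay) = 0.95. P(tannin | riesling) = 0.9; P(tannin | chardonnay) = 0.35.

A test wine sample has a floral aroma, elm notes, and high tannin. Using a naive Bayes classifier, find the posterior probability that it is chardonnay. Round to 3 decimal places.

riesling: 0.25 × 0.65 × 0.85 × 0.9 = 0.1243125
chardonnay: 0.75 × 0.4 × 0.95 × 0.35 = 0.09975
P(chardonnay | x) = 0.09975 / 0.2240625 ≈ 0.445

0.445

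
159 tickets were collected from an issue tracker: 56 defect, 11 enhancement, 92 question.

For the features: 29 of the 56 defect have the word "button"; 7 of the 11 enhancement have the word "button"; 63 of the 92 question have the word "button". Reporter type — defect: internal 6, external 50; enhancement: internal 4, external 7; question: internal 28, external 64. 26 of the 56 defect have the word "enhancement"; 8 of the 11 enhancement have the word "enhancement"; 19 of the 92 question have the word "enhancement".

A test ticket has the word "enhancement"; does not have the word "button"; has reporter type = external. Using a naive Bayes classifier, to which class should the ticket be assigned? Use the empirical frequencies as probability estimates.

defect: (56/159) × (27/56) × (50/56) × (26/56) ≈ 0.0703937
enhancement: (11/159) × (4/11) × (7/11) × (8/11) ≈ 0.011643
question: (92/159) × (29/92) × (64/92) × (19/92) ≈ 0.0262035
Highest score → defect.

defect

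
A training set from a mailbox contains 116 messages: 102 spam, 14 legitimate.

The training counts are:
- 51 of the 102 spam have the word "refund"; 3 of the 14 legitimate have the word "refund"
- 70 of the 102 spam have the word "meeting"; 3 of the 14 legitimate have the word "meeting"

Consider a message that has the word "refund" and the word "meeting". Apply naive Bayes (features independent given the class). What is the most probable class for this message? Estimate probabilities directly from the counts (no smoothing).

spam: (102/116) × (51/102) × (70/102) ≈ 0.301724
legitimate: (14/116) × (3/14) × (3/14) ≈ 0.00554187
Highest score → spam.

spam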